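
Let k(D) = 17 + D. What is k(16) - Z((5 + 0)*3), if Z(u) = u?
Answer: 18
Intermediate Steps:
k(16) - Z((5 + 0)*3) = (17 + 16) - (5 + 0)*3 = 33 - 5*3 = 33 - 1*15 = 33 - 15 = 18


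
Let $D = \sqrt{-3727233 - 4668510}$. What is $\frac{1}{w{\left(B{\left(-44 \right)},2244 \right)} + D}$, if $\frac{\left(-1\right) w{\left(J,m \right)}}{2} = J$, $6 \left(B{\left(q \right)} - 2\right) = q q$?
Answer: $- \frac{5844}{79356391} - \frac{9 i \sqrt{8395743}}{79356391} \approx -7.3642 \cdot 10^{-5} - 0.00032862 i$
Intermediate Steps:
$B{\left(q \right)} = 2 + \frac{q^{2}}{6}$ ($B{\left(q \right)} = 2 + \frac{q q}{6} = 2 + \frac{q^{2}}{6}$)
$w{\left(J,m \right)} = - 2 J$
$D = i \sqrt{8395743}$ ($D = \sqrt{-8395743} = i \sqrt{8395743} \approx 2897.5 i$)
$\frac{1}{w{\left(B{\left(-44 \right)},2244 \right)} + D} = \frac{1}{- 2 \left(2 + \frac{\left(-44\right)^{2}}{6}\right) + i \sqrt{8395743}} = \frac{1}{- 2 \left(2 + \frac{1}{6} \cdot 1936\right) + i \sqrt{8395743}} = \frac{1}{- 2 \left(2 + \frac{968}{3}\right) + i \sqrt{8395743}} = \frac{1}{\left(-2\right) \frac{974}{3} + i \sqrt{8395743}} = \frac{1}{- \frac{1948}{3} + i \sqrt{8395743}}$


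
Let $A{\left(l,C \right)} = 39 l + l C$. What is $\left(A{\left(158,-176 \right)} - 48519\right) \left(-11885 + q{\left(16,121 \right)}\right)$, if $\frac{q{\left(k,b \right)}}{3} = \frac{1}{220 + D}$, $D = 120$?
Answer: $\frac{56705907601}{68} \approx 8.3391 \cdot 10^{8}$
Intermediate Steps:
$q{\left(k,b \right)} = \frac{3}{340}$ ($q{\left(k,b \right)} = \frac{3}{220 + 120} = \frac{3}{340}$)
$A{\left(l,C \right)} = 39 l + C l$
$\left(A{\left(158,-176 \right)} - 48519\right) \left(-11885 + q{\left(16,121 \right)}\right) = \left(158 \left(39 - 176\right) - 48519\right) \left(-11885 + \frac{3}{340}\right) = \left(158 \left(-137\right) - 48519\right) \left(- \frac{4040897}{340}\right) = \left(-21646 - 48519\right) \left(- \frac{4040897}{340}\right) = \left(-70165\right) \left(- \frac{4040897}{340}\right) = \frac{56705907601}{68}$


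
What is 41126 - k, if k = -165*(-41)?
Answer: 34361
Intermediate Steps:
k = 6765
41126 - k = 41126 - 1*6765 = 41126 - 6765 = 34361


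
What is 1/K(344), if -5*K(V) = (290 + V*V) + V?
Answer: -1/23794 ≈ -4.2027e-5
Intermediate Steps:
K(V) = -58 - V/5 - V²/5 (K(V) = -((290 + V*V) + V)/5 = -((290 + V²) + V)/5 = -(290 + V + V²)/5 = -58 - V/5 - V²/5)
1/K(344) = 1/(-58 - ⅕*344 - ⅕*344²) = 1/(-58 - 344/5 - ⅕*118336) = 1/(-58 - 344/5 - 118336/5) = 1/(-23794) = -1/23794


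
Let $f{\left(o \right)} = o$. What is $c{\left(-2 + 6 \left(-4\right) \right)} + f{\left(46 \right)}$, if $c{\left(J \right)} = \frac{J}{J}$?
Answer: $47$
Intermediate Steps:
$c{\left(J \right)} = 1$
$c{\left(-2 + 6 \left(-4\right) \right)} + f{\left(46 \right)} = 1 + 46 = 47$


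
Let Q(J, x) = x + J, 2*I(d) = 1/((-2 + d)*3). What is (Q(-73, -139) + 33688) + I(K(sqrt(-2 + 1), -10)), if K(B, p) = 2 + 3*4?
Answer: 2410273/72 ≈ 33476.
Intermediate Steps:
K(B, p) = 14 (K(B, p) = 2 + 12 = 14)
I(d) = 1/(2*(-6 + 3*d)) (I(d) = 1/(2*(((-2 + d)*3))) = 1/(2*(-6 + 3*d)))
Q(J, x) = J + x
(Q(-73, -139) + 33688) + I(K(sqrt(-2 + 1), -10)) = ((-73 - 139) + 33688) + 1/(6*(-2 + 14)) = (-212 + 33688) + (1/6)/12 = 33476 + (1/6)*(1/12) = 33476 + 1/72 = 2410273/72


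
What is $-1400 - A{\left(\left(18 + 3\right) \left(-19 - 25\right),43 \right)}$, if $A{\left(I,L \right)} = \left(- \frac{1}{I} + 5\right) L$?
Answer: $- \frac{1492303}{924} \approx -1615.0$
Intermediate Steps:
$A{\left(I,L \right)} = L \left(5 - \frac{1}{I}\right)$ ($A{\left(I,L \right)} = \left(5 - \frac{1}{I}\right) L = L \left(5 - \frac{1}{I}\right)$)
$-1400 - A{\left(\left(18 + 3\right) \left(-19 - 25\right),43 \right)} = -1400 - \left(5 \cdot 43 - \frac{43}{\left(18 + 3\right) \left(-19 - 25\right)}\right) = -1400 - \left(215 - \frac{43}{21 \left(-44\right)}\right) = -1400 - \left(215 - \frac{43}{-924}\right) = -1400 - \left(215 - 43 \left(- \frac{1}{924}\right)\right) = -1400 - \left(215 + \frac{43}{924}\right) = -1400 - \frac{198703}{924} = - \frac{1492303}{924}$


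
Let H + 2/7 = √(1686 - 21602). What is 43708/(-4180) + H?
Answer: -78579/7315 + 2*I*√4979 ≈ -10.742 + 141.12*I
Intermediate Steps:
H = -2/7 + 2*I*√4979 (H = -2/7 + √(1686 - 21602) = -2/7 + √(-19916) = -2/7 + 2*I*√4979 ≈ -0.28571 + 141.12*I)
43708/(-4180) + H = 43708/(-4180) + (-2/7 + 2*I*√4979) = 43708*(-1/4180) + (-2/7 + 2*I*√4979) = -10927/1045 + (-2/7 + 2*I*√4979) = -78579/7315 + 2*I*√4979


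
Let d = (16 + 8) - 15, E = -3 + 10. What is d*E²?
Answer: 441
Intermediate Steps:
E = 7
d = 9 (d = 24 - 15 = 9)
d*E² = 9*7² = 9*49 = 441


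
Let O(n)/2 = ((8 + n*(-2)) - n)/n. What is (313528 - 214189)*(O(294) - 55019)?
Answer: -267840030371/49 ≈ -5.4661e+9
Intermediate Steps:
O(n) = 2*(8 - 3*n)/n (O(n) = 2*(((8 + n*(-2)) - n)/n) = 2*(((8 - 2*n) - n)/n) = 2*((8 - 3*n)/n) = 2*(8 - 3*n)/n)
(313528 - 214189)*(O(294) - 55019) = (313528 - 214189)*((-6 + 16/294) - 55019) = 99339*((-6 + 16*(1/294)) - 55019) = 99339*((-6 + 8/147) - 55019) = 99339*(-874/147 - 55019) = 99339*(-8088667/147) = -267840030371/49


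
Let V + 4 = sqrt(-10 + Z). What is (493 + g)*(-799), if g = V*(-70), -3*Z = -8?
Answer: -617627 + 55930*I*sqrt(66)/3 ≈ -6.1763e+5 + 1.5146e+5*I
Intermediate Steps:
Z = 8/3 (Z = -1/3*(-8) = 8/3 ≈ 2.6667)
V = -4 + I*sqrt(66)/3 (V = -4 + sqrt(-10 + 8/3) = -4 + sqrt(-22/3) = -4 + I*sqrt(66)/3 ≈ -4.0 + 2.708*I)
g = 280 - 70*I*sqrt(66)/3 (g = (-4 + I*sqrt(66)/3)*(-70) = 280 - 70*I*sqrt(66)/3 ≈ 280.0 - 189.56*I)
(493 + g)*(-799) = (493 + (280 - 70*I*sqrt(66)/3))*(-799) = (773 - 70*I*sqrt(66)/3)*(-799) = -617627 + 55930*I*sqrt(66)/3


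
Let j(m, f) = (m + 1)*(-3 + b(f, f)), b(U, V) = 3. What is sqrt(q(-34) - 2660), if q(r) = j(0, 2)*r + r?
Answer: I*sqrt(2694) ≈ 51.904*I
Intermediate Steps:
j(m, f) = 0 (j(m, f) = (m + 1)*(-3 + 3) = (1 + m)*0 = 0)
q(r) = r (q(r) = 0*r + r = 0 + r = r)
sqrt(q(-34) - 2660) = sqrt(-34 - 2660) = sqrt(-2694) = I*sqrt(2694)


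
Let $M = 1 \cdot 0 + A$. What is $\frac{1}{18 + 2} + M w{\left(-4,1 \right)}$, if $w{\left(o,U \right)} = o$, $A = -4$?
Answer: $\frac{321}{20} \approx 16.05$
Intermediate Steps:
$M = -4$ ($M = 1 \cdot 0 - 4 = 0 - 4 = -4$)
$\frac{1}{18 + 2} + M w{\left(-4,1 \right)} = \frac{1}{18 + 2} - -16 = \frac{1}{20} + 16 = \frac{321}{20}$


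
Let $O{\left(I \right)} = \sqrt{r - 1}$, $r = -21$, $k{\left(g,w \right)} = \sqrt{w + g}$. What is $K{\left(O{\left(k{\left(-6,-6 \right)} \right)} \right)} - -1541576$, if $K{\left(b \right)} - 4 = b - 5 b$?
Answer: $1541580 - 4 i \sqrt{22} \approx 1.5416 \cdot 10^{6} - 18.762 i$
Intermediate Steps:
$k{\left(g,w \right)} = \sqrt{g + w}$
$O{\left(I \right)} = i \sqrt{22}$ ($O{\left(I \right)} = \sqrt{-21 - 1} = \sqrt{-22} = i \sqrt{22}$)
$K{\left(b \right)} = 4 - 4 b$ ($K{\left(b \right)} = 4 + \left(b - 5 b\right) = 4 - 4 b$)
$K{\left(O{\left(k{\left(-6,-6 \right)} \right)} \right)} - -1541576 = \left(4 - 4 i \sqrt{22}\right) - -1541576 = \left(4 - 4 i \sqrt{22}\right) + 1541576 = 1541580 - 4 i \sqrt{22}$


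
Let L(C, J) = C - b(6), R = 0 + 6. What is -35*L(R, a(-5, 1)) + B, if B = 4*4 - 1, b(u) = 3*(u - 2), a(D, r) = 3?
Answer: 225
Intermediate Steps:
R = 6
b(u) = -6 + 3*u (b(u) = 3*(-2 + u) = -6 + 3*u)
L(C, J) = -12 + C (L(C, J) = C - (-6 + 3*6) = C - (-6 + 18) = C - 1*12 = C - 12 = -12 + C)
B = 15 (B = 16 - 1 = 15)
-35*L(R, a(-5, 1)) + B = -35*(-12 + 6) + 15 = -35*(-6) + 15 = 210 + 15 = 225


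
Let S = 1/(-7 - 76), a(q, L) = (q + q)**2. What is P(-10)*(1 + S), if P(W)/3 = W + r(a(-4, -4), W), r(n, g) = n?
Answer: 13284/83 ≈ 160.05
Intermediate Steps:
a(q, L) = 4*q**2 (a(q, L) = (2*q)**2 = 4*q**2)
S = -1/83 (S = 1/(-83) = -1/83 ≈ -0.012048)
P(W) = 192 + 3*W (P(W) = 3*(W + 4*(-4)**2) = 3*(W + 4*16) = 3*(W + 64) = 3*(64 + W) = 192 + 3*W)
P(-10)*(1 + S) = (192 + 3*(-10))*(1 - 1/83) = (192 - 30)*(82/83) = 162*(82/83) = 13284/83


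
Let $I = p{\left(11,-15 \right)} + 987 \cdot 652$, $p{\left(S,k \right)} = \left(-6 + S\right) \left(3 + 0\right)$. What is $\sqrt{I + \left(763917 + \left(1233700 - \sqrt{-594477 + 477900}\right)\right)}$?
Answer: $\sqrt{2641156 - 3 i \sqrt{12953}} \approx 1625.2 - 0.11 i$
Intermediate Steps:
$p{\left(S,k \right)} = -18 + 3 S$ ($p{\left(S,k \right)} = \left(-6 + S\right) 3 = -18 + 3 S$)
$I = 643539$ ($I = \left(-18 + 3 \cdot 11\right) + 987 \cdot 652 = \left(-18 + 33\right) + 643524 = 15 + 643524 = 643539$)
$\sqrt{I + \left(763917 + \left(1233700 - \sqrt{-594477 + 477900}\right)\right)} = \sqrt{643539 + \left(763917 + \left(1233700 - \sqrt{-594477 + 477900}\right)\right)} = \sqrt{643539 + \left(763917 + \left(1233700 - \sqrt{-116577}\right)\right)} = \sqrt{643539 + \left(763917 + \left(1233700 - 3 i \sqrt{12953}\right)\right)} = \sqrt{643539 + \left(1997617 - 3 i \sqrt{12953}\right)} = \sqrt{2641156 - 3 i \sqrt{12953}}$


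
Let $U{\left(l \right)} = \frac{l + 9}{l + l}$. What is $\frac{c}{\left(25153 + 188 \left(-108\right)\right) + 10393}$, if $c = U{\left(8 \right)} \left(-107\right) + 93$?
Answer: $- \frac{331}{243872} \approx -0.0013573$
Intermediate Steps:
$U{\left(l \right)} = \frac{9 + l}{2 l}$
$c = - \frac{331}{16}$ ($c = \frac{9 + 8}{2 \cdot 8} \left(-107\right) + 93 = \frac{1}{2} \cdot \frac{1}{8} \cdot 17 \left(-107\right) + 93 = \frac{17}{16} \left(-107\right) + 93 = - \frac{1819}{16} + 93 = - \frac{331}{16} \approx -20.688$)
$\frac{c}{\left(25153 + 188 \left(-108\right)\right) + 10393} = - \frac{331}{16 \left(\left(25153 + 188 \left(-108\right)\right) + 10393\right)} = - \frac{331}{16 \left(\left(25153 - 20304\right) + 10393\right)} = - \frac{331}{16 \left(4849 + 10393\right)} = - \frac{331}{16 \cdot 15242} = \left(- \frac{331}{16}\right) \frac{1}{15242} = - \frac{331}{243872}$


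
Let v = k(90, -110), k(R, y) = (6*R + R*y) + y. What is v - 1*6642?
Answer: -16112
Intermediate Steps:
k(R, y) = y + 6*R + R*y
v = -9470 (v = -110 + 6*90 + 90*(-110) = -110 + 540 - 9900 = -9470)
v - 1*6642 = -9470 - 1*6642 = -9470 - 6642 = -16112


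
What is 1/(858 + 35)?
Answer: 1/893 ≈ 0.0011198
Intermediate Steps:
1/(858 + 35) = 1/893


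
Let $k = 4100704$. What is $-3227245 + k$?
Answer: $873459$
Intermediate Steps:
$-3227245 + k = -3227245 + 4100704 = 873459$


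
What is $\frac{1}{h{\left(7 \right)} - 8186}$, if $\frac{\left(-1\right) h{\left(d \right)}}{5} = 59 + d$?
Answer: $- \frac{1}{8516} \approx -0.00011743$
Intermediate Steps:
$h{\left(d \right)} = -295 - 5 d$ ($h{\left(d \right)} = - 5 \left(59 + d\right) = -295 - 5 d$)
$\frac{1}{h{\left(7 \right)} - 8186} = \frac{1}{\left(-295 - 35\right) - 8186} = \frac{1}{-330 - 8186} = \frac{1}{-8516} = - \frac{1}{8516}$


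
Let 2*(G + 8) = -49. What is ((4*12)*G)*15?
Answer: -23400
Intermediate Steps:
G = -65/2 (G = -8 + (1/2)*(-49) = -8 - 49/2 = -65/2 ≈ -32.500)
((4*12)*G)*15 = ((4*12)*(-65/2))*15 = (48*(-65/2))*15 = -1560*15 = -23400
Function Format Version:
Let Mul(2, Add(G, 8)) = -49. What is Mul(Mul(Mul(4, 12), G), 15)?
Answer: -23400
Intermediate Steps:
G = Rational(-65, 2) (G = Add(-8, Mul(Rational(1, 2), -49)) = Add(-8, Rational(-49, 2)) = Rational(-65, 2) ≈ -32.500)
Mul(Mul(Mul(4, 12), G), 15) = Mul(Mul(Mul(4, 12), Rational(-65, 2)), 15) = Mul(Mul(48, Rational(-65, 2)), 15) = Mul(-1560, 15) = -23400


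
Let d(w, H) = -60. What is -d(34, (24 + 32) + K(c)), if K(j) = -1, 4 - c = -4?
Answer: 60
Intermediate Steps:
c = 8 (c = 4 - 1*(-4) = 4 + 4 = 8)
-d(34, (24 + 32) + K(c)) = -1*(-60) = 60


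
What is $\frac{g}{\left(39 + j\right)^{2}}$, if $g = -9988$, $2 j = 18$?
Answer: $- \frac{2497}{576} \approx -4.3351$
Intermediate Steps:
$j = 9$ ($j = \frac{1}{2} \cdot 18 = 9$)
$\frac{g}{\left(39 + j\right)^{2}} = - \frac{9988}{\left(39 + 9\right)^{2}} = - \frac{9988}{48^{2}} = - \frac{9988}{2304} = \left(-9988\right) \frac{1}{2304} = - \frac{2497}{576}$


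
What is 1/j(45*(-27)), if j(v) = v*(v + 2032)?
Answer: -1/992655 ≈ -1.0074e-6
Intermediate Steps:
j(v) = v*(2032 + v)
1/j(45*(-27)) = 1/((45*(-27))*(2032 + 45*(-27))) = 1/(-1215*(2032 - 1215)) = 1/(-1215*817) = 1/(-992655) = -1/992655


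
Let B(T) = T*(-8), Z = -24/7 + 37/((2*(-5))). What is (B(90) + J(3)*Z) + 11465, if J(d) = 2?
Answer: 375576/35 ≈ 10731.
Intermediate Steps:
Z = -499/70 (Z = -24*⅐ + 37/(-10) = -24/7 + 37*(-⅒) = -24/7 - 37/10 = -499/70 ≈ -7.1286)
B(T) = -8*T
(B(90) + J(3)*Z) + 11465 = (-8*90 + 2*(-499/70)) + 11465 = (-720 - 499/35) + 11465 = -25699/35 + 11465 = 375576/35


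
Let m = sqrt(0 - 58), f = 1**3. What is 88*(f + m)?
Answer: 88 + 88*I*sqrt(58) ≈ 88.0 + 670.19*I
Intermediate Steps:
f = 1
m = I*sqrt(58) (m = sqrt(-58) = I*sqrt(58) ≈ 7.6158*I)
88*(f + m) = 88*(1 + I*sqrt(58)) = 88 + 88*I*sqrt(58)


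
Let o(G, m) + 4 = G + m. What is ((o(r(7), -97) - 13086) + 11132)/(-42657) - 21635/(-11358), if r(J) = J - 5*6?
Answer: 315495373/161499402 ≈ 1.9535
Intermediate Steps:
r(J) = -30 + J (r(J) = J - 30 = -30 + J)
o(G, m) = -4 + G + m (o(G, m) = -4 + (G + m) = -4 + G + m)
((o(r(7), -97) - 13086) + 11132)/(-42657) - 21635/(-11358) = (((-4 + (-30 + 7) - 97) - 13086) + 11132)/(-42657) - 21635/(-11358) = (((-4 - 23 - 97) - 13086) + 11132)*(-1/42657) - 21635*(-1/11358) = ((-124 - 13086) + 11132)*(-1/42657) + 21635/11358 = (-13210 + 11132)*(-1/42657) + 21635/11358 = -2078*(-1/42657) + 21635/11358 = 2078/42657 + 21635/11358 = 315495373/161499402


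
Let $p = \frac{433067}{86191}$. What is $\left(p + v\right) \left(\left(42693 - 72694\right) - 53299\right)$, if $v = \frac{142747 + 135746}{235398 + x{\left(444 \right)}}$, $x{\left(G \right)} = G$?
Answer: $- \frac{35739376980150}{69141013} \approx -5.1691 \cdot 10^{5}$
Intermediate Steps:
$p = \frac{433067}{86191}$ ($p = 433067 \cdot \frac{1}{86191} = \frac{433067}{86191} \approx 5.0245$)
$v = \frac{92831}{78614}$ ($v = \frac{142747 + 135746}{235398 + 444} = \frac{278493}{235842} = 278493 \cdot \frac{1}{235842} = \frac{92831}{78614} \approx 1.1808$)
$\left(p + v\right) \left(\left(42693 - 72694\right) - 53299\right) = \left(\frac{433067}{86191} + \frac{92831}{78614}\right) \left(\left(42693 - 72694\right) - 53299\right) = \frac{42046325859 \left(-30001 - 53299\right)}{6775819274} = \frac{42046325859}{6775819274} \left(-83300\right) = - \frac{35739376980150}{69141013}$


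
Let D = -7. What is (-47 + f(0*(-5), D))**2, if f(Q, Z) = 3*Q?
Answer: 2209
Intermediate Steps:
(-47 + f(0*(-5), D))**2 = (-47 + 3*(0*(-5)))**2 = (-47 + 3*0)**2 = (-47 + 0)**2 = (-47)**2 = 2209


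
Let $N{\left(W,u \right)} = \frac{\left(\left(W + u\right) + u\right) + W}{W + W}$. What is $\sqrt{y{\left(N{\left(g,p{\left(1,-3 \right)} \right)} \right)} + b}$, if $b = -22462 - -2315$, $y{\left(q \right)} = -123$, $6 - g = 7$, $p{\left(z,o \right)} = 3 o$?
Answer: $i \sqrt{20270} \approx 142.37 i$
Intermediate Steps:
$g = -1$ ($g = 6 - 7 = -1$)
$N{\left(W,u \right)} = \frac{2 W + 2 u}{2 W}$ ($N{\left(W,u \right)} = \frac{\left(W + 2 u\right) + W}{2 W} = \left(2 W + 2 u\right) \frac{1}{2 W} = \frac{2 W + 2 u}{2 W}$)
$b = -20147$ ($b = -22462 + 2315 = -20147$)
$\sqrt{y{\left(N{\left(g,p{\left(1,-3 \right)} \right)} \right)} + b} = \sqrt{-123 - 20147} = \sqrt{-20270} = i \sqrt{20270}$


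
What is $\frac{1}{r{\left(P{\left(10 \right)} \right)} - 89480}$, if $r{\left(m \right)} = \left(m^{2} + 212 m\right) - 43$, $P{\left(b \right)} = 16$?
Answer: $- \frac{1}{85875} \approx -1.1645 \cdot 10^{-5}$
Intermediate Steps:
$r{\left(m \right)} = -43 + m^{2} + 212 m$
$\frac{1}{r{\left(P{\left(10 \right)} \right)} - 89480} = \frac{1}{\left(-43 + 16^{2} + 212 \cdot 16\right) - 89480} = \frac{1}{\left(-43 + 256 + 3392\right) - 89480} = \frac{1}{3605 - 89480} = \frac{1}{-85875} = - \frac{1}{85875}$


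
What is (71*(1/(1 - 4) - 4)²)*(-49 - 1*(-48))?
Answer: -11999/9 ≈ -1333.2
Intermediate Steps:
(71*(1/(1 - 4) - 4)²)*(-49 - 1*(-48)) = (71*(1/(-3) - 4)²)*(-49 + 48) = (71*(-⅓ - 4)²)*(-1) = (71*(-13/3)²)*(-1) = (71*(169/9))*(-1) = (11999/9)*(-1) = -11999/9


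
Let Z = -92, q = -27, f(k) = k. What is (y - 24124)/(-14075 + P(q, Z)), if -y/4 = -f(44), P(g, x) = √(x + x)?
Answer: 337068100/198105809 + 47896*I*√46/198105809 ≈ 1.7015 + 0.0016398*I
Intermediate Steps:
P(g, x) = √2*√x (P(g, x) = √(2*x) = √2*√x)
y = 176 (y = -(-4)*44 = -4*(-44) = 176)
(y - 24124)/(-14075 + P(q, Z)) = (176 - 24124)/(-14075 + √2*√(-92)) = -23948/(-14075 + √2*(2*I*√23)) = -23948/(-14075 + 2*I*√46)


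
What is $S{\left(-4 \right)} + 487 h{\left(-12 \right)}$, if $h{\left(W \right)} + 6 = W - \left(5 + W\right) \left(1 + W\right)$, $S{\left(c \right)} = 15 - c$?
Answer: $-46246$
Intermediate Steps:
$h{\left(W \right)} = -6 + W - \left(1 + W\right) \left(5 + W\right)$ ($h{\left(W \right)} = -6 + \left(W - \left(5 + W\right) \left(1 + W\right)\right) = -6 + \left(W - \left(1 + W\right) \left(5 + W\right)\right) = -6 + W - \left(1 + W\right) \left(5 + W\right)$)
$S{\left(-4 \right)} + 487 h{\left(-12 \right)} = \left(15 - -4\right) + 487 \left(-11 - \left(-12\right)^{2} - -60\right) = \left(15 + 4\right) + 487 \left(-11 - 144 + 60\right) = 19 + 487 \left(-11 - 144 + 60\right) = 19 + 487 \left(-95\right) = 19 - 46265 = -46246$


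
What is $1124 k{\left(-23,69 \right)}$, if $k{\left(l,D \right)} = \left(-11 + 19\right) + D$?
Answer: $86548$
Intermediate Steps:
$k{\left(l,D \right)} = 8 + D$
$1124 k{\left(-23,69 \right)} = 1124 \left(8 + 69\right) = 1124 \cdot 77 = 86548$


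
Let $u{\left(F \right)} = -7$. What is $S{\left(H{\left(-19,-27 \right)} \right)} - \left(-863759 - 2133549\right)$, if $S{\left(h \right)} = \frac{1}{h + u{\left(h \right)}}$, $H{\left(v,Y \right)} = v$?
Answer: $\frac{77930007}{26} \approx 2.9973 \cdot 10^{6}$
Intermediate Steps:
$S{\left(h \right)} = \frac{1}{-7 + h}$ ($S{\left(h \right)} = \frac{1}{h - 7} = \frac{1}{-7 + h}$)
$S{\left(H{\left(-19,-27 \right)} \right)} - \left(-863759 - 2133549\right) = \frac{1}{-7 - 19} - \left(-863759 - 2133549\right) = \frac{1}{-26} - -2997308 = - \frac{1}{26} + 2997308 = \frac{77930007}{26}$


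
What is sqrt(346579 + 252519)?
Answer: sqrt(599098) ≈ 774.01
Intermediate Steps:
sqrt(346579 + 252519) = sqrt(599098)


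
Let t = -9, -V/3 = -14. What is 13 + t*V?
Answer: -365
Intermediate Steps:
V = 42 (V = -3*(-14) = 42)
13 + t*V = 13 - 9*42 = 13 - 378 = -365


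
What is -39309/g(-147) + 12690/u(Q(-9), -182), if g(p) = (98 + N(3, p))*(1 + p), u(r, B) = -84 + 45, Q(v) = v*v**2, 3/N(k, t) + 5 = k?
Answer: -59085453/183157 ≈ -322.59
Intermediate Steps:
N(k, t) = 3/(-5 + k)
Q(v) = v**3
u(r, B) = -39
g(p) = 193/2 + 193*p/2 (g(p) = (98 + 3/(-5 + 3))*(1 + p) = (98 + 3/(-2))*(1 + p) = (98 + 3*(-1/2))*(1 + p) = (98 - 3/2)*(1 + p) = 193*(1 + p)/2 = 193/2 + 193*p/2)
-39309/g(-147) + 12690/u(Q(-9), -182) = -39309/(193/2 + (193/2)*(-147)) + 12690/(-39) = -39309/(193/2 - 28371/2) + 12690*(-1/39) = -39309/(-14089) - 4230/13 = -39309*(-1/14089) - 4230/13 = 39309/14089 - 4230/13 = -59085453/183157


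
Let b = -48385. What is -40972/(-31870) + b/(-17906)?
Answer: 1137837291/285332110 ≈ 3.9878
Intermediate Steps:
-40972/(-31870) + b/(-17906) = -40972/(-31870) - 48385/(-17906) = -40972*(-1/31870) - 48385*(-1/17906) = 20486/15935 + 48385/17906 = 1137837291/285332110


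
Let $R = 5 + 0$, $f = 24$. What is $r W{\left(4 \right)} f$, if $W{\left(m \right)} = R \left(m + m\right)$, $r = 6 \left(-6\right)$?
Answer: $-34560$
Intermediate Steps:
$R = 5$
$r = -36$
$W{\left(m \right)} = 10 m$ ($W{\left(m \right)} = 5 \left(m + m\right) = 5 \cdot 2 m = 10 m$)
$r W{\left(4 \right)} f = - 36 \cdot 10 \cdot 4 \cdot 24 = \left(-36\right) 40 \cdot 24 = \left(-1440\right) 24 = -34560$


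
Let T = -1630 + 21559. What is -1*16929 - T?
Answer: -36858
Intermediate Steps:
T = 19929
-1*16929 - T = -1*16929 - 1*19929 = -16929 - 19929 = -36858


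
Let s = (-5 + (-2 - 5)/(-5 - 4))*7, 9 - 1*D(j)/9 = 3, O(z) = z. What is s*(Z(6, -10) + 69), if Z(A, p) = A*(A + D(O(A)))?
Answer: -38038/3 ≈ -12679.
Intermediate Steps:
D(j) = 54 (D(j) = 81 - 9*3 = 81 - 27 = 54)
Z(A, p) = A*(54 + A) (Z(A, p) = A*(A + 54) = A*(54 + A))
s = -266/9 (s = (-5 - 7/(-9))*7 = (-5 - 7*(-⅑))*7 = (-5 + 7/9)*7 = -38/9*7 = -266/9 ≈ -29.556)
s*(Z(6, -10) + 69) = -266*(6*(54 + 6) + 69)/9 = -266*(6*60 + 69)/9 = -266*(360 + 69)/9 = -266/9*429 = -38038/3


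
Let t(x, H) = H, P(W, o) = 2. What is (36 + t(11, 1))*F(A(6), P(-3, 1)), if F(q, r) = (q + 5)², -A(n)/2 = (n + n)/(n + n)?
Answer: 333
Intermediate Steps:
A(n) = -2 (A(n) = -2*(n + n)/(n + n) = -2*2*n/(2*n) = -2*2*n*1/(2*n) = -2*1 = -2)
F(q, r) = (5 + q)²
(36 + t(11, 1))*F(A(6), P(-3, 1)) = (36 + 1)*(5 - 2)² = 37*3² = 37*9 = 333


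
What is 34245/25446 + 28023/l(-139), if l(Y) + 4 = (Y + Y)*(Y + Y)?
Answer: 186640381/109248160 ≈ 1.7084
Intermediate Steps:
l(Y) = -4 + 4*Y² (l(Y) = -4 + (Y + Y)*(Y + Y) = -4 + (2*Y)*(2*Y) = -4 + 4*Y²)
34245/25446 + 28023/l(-139) = 34245/25446 + 28023/(-4 + 4*(-139)²) = 34245*(1/25446) + 28023/(-4 + 4*19321) = 11415/8482 + 28023/(-4 + 77284) = 11415/8482 + 28023/77280 = 11415/8482 + 28023*(1/77280) = 11415/8482 + 9341/25760 = 186640381/109248160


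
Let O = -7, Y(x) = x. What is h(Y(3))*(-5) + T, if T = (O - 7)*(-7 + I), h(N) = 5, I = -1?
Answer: 87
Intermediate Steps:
T = 112 (T = (-7 - 7)*(-7 - 1) = -14*(-8) = 112)
h(Y(3))*(-5) + T = 5*(-5) + 112 = -25 + 112 = 87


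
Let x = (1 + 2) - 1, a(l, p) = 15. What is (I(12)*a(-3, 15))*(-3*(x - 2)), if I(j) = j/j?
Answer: 0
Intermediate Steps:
I(j) = 1
x = 2 (x = 3 - 1 = 2)
(I(12)*a(-3, 15))*(-3*(x - 2)) = (1*15)*(-3*(2 - 2)) = 15*(-3*0) = 15*0 = 0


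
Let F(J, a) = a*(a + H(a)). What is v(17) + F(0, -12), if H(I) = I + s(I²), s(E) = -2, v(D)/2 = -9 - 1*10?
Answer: 274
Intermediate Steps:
v(D) = -38 (v(D) = 2*(-9 - 1*10) = 2*(-9 - 10) = 2*(-19) = -38)
H(I) = -2 + I (H(I) = I - 2 = -2 + I)
F(J, a) = a*(-2 + 2*a) (F(J, a) = a*(a + (-2 + a)) = a*(-2 + 2*a))
v(17) + F(0, -12) = -38 + 2*(-12)*(-1 - 12) = -38 + 2*(-12)*(-13) = -38 + 312 = 274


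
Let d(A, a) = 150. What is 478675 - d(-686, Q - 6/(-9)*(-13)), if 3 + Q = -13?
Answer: 478525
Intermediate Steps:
Q = -16 (Q = -3 - 13 = -16)
478675 - d(-686, Q - 6/(-9)*(-13)) = 478675 - 1*150 = 478675 - 150 = 478525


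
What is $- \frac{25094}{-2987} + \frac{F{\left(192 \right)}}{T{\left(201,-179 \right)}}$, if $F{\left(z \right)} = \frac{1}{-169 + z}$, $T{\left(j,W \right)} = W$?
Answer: $\frac{103309011}{12297479} \approx 8.4008$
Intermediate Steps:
$- \frac{25094}{-2987} + \frac{F{\left(192 \right)}}{T{\left(201,-179 \right)}} = - \frac{25094}{-2987} + \frac{1}{\left(-169 + 192\right) \left(-179\right)} = \left(-25094\right) \left(- \frac{1}{2987}\right) + \frac{1}{23} \left(- \frac{1}{179}\right) = \frac{25094}{2987} + \frac{1}{23} \left(- \frac{1}{179}\right) = \frac{25094}{2987} - \frac{1}{4117} = \frac{103309011}{12297479}$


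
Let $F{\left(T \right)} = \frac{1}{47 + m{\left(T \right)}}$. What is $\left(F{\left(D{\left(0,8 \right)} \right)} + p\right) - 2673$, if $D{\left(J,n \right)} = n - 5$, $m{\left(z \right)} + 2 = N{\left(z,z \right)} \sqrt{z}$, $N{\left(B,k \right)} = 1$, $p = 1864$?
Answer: $- \frac{545251}{674} - \frac{\sqrt{3}}{2022} \approx -808.98$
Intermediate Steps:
$m{\left(z \right)} = -2 + \sqrt{z}$ ($m{\left(z \right)} = -2 + 1 \sqrt{z} = -2 + \sqrt{z}$)
$D{\left(J,n \right)} = -5 + n$
$F{\left(T \right)} = \frac{1}{45 + \sqrt{T}}$ ($F{\left(T \right)} = \frac{1}{47 + \left(-2 + \sqrt{T}\right)} = \frac{1}{45 + \sqrt{T}}$)
$\left(F{\left(D{\left(0,8 \right)} \right)} + p\right) - 2673 = \left(\frac{1}{45 + \sqrt{-5 + 8}} + 1864\right) - 2673 = \left(\frac{1}{45 + \sqrt{3}} + 1864\right) - 2673 = \left(1864 + \frac{1}{45 + \sqrt{3}}\right) - 2673 = -809 + \frac{1}{45 + \sqrt{3}}$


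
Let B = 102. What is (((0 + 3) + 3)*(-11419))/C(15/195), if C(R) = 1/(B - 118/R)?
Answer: 98112048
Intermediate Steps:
C(R) = 1/(102 - 118/R)
(((0 + 3) + 3)*(-11419))/C(15/195) = (((0 + 3) + 3)*(-11419))/(((15/195)/(2*(-59 + 51*(15/195))))) = ((3 + 3)*(-11419))/(((15*(1/195))/(2*(-59 + 51*(15*(1/195)))))) = (6*(-11419))/(((1/2)*(1/13)/(-59 + 51*(1/13)))) = -68514/((1/2)*(1/13)/(-59 + 51/13)) = -68514/((1/2)*(1/13)/(-716/13)) = -68514/((1/2)*(1/13)*(-13/716)) = -68514/(-1/1432) = -68514*(-1432) = 98112048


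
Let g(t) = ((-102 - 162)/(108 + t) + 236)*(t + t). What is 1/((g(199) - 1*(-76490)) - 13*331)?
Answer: 307/50892233 ≈ 6.0324e-6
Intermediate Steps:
g(t) = 2*t*(236 - 264/(108 + t)) (g(t) = (-264/(108 + t) + 236)*(2*t) = (236 - 264/(108 + t))*(2*t) = 2*t*(236 - 264/(108 + t)))
1/((g(199) - 1*(-76490)) - 13*331) = 1/((8*199*(6306 + 59*199)/(108 + 199) - 1*(-76490)) - 13*331) = 1/((8*199*(6306 + 11741)/307 + 76490) - 4303) = 1/((8*199*(1/307)*18047 + 76490) - 4303) = 1/((28730824/307 + 76490) - 4303) = 1/(52213254/307 - 4303) = 1/(50892233/307) = 307/50892233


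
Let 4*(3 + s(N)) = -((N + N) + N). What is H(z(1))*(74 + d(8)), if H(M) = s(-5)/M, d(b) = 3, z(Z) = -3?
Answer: -77/4 ≈ -19.250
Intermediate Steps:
s(N) = -3 - 3*N/4 (s(N) = -3 + (-((N + N) + N))/4 = -3 + (-(2*N + N))/4 = -3 + (-3*N)/4 = -3 - 3*N/4)
H(M) = 3/(4*M) (H(M) = (-3 - 3/4*(-5))/M = (-3 + 15/4)/M = 3/(4*M))
H(z(1))*(74 + d(8)) = ((3/4)/(-3))*(74 + 3) = ((3/4)*(-1/3))*77 = -1/4*77 = -77/4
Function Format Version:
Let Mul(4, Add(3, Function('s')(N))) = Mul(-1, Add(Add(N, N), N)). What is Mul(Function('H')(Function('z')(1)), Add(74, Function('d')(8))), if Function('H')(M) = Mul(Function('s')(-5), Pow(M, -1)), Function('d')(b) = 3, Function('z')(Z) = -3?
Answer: Rational(-77, 4) ≈ -19.250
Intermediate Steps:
Function('s')(N) = Add(-3, Mul(Rational(-3, 4), N)) (Function('s')(N) = Add(-3, Mul(Rational(1, 4), Mul(-1, Add(Add(N, N), N)))) = Add(-3, Mul(Rational(1, 4), Mul(-1, Add(Mul(2, N), N)))) = Add(-3, Mul(Rational(1, 4), Mul(-1, Mul(3, N)))) = Add(-3, Mul(Rational(1, 4), Mul(-3, N))) = Add(-3, Mul(Rational(-3, 4), N)))
Function('H')(M) = Mul(Rational(3, 4), Pow(M, -1)) (Function('H')(M) = Mul(Add(-3, Mul(Rational(-3, 4), -5)), Pow(M, -1)) = Mul(Add(-3, Rational(15, 4)), Pow(M, -1)) = Mul(Rational(3, 4), Pow(M, -1)))
Mul(Function('H')(Function('z')(1)), Add(74, Function('d')(8))) = Mul(Mul(Rational(3, 4), Pow(-3, -1)), Add(74, 3)) = Mul(Mul(Rational(3, 4), Rational(-1, 3)), 77) = Mul(Rational(-1, 4), 77) = Rational(-77, 4)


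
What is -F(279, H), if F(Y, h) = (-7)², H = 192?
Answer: -49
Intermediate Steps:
F(Y, h) = 49
-F(279, H) = -1*49 = -49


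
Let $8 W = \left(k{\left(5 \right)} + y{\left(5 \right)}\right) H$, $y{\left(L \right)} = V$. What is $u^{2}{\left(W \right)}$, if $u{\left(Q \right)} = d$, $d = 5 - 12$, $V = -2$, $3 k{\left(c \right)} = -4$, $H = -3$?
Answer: $49$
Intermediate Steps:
$k{\left(c \right)} = - \frac{4}{3}$ ($k{\left(c \right)} = \frac{1}{3} \left(-4\right) = - \frac{4}{3}$)
$y{\left(L \right)} = -2$
$W = \frac{5}{4}$ ($W = \frac{\left(- \frac{4}{3} - 2\right) \left(-3\right)}{8} = \frac{\left(- \frac{10}{3}\right) \left(-3\right)}{8} = \frac{1}{8} \cdot 10 = \frac{5}{4} \approx 1.25$)
$d = -7$ ($d = 5 - 12 = -7$)
$u{\left(Q \right)} = -7$
$u^{2}{\left(W \right)} = \left(-7\right)^{2} = 49$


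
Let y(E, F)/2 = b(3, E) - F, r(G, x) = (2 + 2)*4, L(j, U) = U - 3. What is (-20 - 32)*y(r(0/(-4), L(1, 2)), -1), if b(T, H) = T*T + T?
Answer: -1352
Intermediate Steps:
b(T, H) = T + T² (b(T, H) = T² + T = T + T²)
L(j, U) = -3 + U
r(G, x) = 16 (r(G, x) = 4*4 = 16)
y(E, F) = 24 - 2*F (y(E, F) = 2*(3*(1 + 3) - F) = 2*(3*4 - F) = 2*(12 - F) = 24 - 2*F)
(-20 - 32)*y(r(0/(-4), L(1, 2)), -1) = (-20 - 32)*(24 - 2*(-1)) = -52*(24 + 2) = -52*26 = -1352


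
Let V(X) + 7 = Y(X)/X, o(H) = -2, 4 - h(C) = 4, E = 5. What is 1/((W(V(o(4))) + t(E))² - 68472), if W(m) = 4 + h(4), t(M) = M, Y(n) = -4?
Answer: -1/68391 ≈ -1.4622e-5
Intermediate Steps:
h(C) = 0 (h(C) = 4 - 1*4 = 4 - 4 = 0)
V(X) = -7 - 4/X
W(m) = 4 (W(m) = 4 + 0 = 4)
1/((W(V(o(4))) + t(E))² - 68472) = 1/((4 + 5)² - 68472) = 1/(9² - 68472) = 1/(81 - 68472) = 1/(-68391) = -1/68391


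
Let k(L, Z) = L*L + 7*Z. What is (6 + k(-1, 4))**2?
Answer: 1225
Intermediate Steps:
k(L, Z) = L**2 + 7*Z
(6 + k(-1, 4))**2 = (6 + ((-1)**2 + 7*4))**2 = (6 + (1 + 28))**2 = (6 + 29)**2 = 35**2 = 1225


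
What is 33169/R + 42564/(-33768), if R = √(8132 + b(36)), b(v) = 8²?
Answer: -3547/2814 + 33169*√2049/4098 ≈ 365.12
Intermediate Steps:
b(v) = 64
R = 2*√2049 (R = √(8132 + 64) = √8196 = 2*√2049 ≈ 90.532)
33169/R + 42564/(-33768) = 33169/((2*√2049)) + 42564/(-33768) = 33169*(√2049/4098) + 42564*(-1/33768) = 33169*√2049/4098 - 3547/2814 = -3547/2814 + 33169*√2049/4098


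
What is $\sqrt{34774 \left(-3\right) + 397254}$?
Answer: $6 \sqrt{8137} \approx 541.23$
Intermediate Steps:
$\sqrt{34774 \left(-3\right) + 397254} = \sqrt{-104322 + 397254} = \sqrt{292932} = 6 \sqrt{8137}$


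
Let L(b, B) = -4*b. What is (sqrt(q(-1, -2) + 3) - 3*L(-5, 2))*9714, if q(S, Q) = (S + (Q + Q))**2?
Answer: -582840 + 19428*sqrt(7) ≈ -5.3144e+5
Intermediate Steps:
q(S, Q) = (S + 2*Q)**2
(sqrt(q(-1, -2) + 3) - 3*L(-5, 2))*9714 = (sqrt((-1 + 2*(-2))**2 + 3) - (-12)*(-5))*9714 = (sqrt((-1 - 4)**2 + 3) - 3*20)*9714 = (sqrt((-5)**2 + 3) - 60)*9714 = (sqrt(25 + 3) - 60)*9714 = (sqrt(28) - 60)*9714 = (2*sqrt(7) - 60)*9714 = (-60 + 2*sqrt(7))*9714 = -582840 + 19428*sqrt(7)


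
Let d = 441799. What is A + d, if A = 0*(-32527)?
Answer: 441799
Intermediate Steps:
A = 0
A + d = 0 + 441799 = 441799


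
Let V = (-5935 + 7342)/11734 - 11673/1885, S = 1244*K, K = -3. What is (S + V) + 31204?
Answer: 607507585693/22118590 ≈ 27466.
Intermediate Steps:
S = -3732 (S = 1244*(-3) = -3732)
V = -134318787/22118590 (V = 1407*(1/11734) - 11673*1/1885 = 1407/11734 - 11673/1885 = -134318787/22118590 ≈ -6.0727)
(S + V) + 31204 = (-3732 - 134318787/22118590) + 31204 = -82680896667/22118590 + 31204 = 607507585693/22118590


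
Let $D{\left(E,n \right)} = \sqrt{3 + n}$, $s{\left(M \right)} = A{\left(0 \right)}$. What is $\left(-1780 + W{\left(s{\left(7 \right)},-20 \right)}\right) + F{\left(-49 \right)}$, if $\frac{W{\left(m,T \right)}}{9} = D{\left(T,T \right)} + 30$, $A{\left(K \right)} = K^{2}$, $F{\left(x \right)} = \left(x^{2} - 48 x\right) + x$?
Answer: $3194 + 9 i \sqrt{17} \approx 3194.0 + 37.108 i$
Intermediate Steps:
$F{\left(x \right)} = x^{2} - 47 x$
$s{\left(M \right)} = 0$ ($s{\left(M \right)} = 0^{2} = 0$)
$W{\left(m,T \right)} = 270 + 9 \sqrt{3 + T}$ ($W{\left(m,T \right)} = 9 \left(\sqrt{3 + T} + 30\right) = 9 \left(30 + \sqrt{3 + T}\right) = 270 + 9 \sqrt{3 + T}$)
$\left(-1780 + W{\left(s{\left(7 \right)},-20 \right)}\right) + F{\left(-49 \right)} = \left(-1780 + \left(270 + 9 \sqrt{3 - 20}\right)\right) - 49 \left(-47 - 49\right) = \left(-1780 + \left(270 + 9 \sqrt{-17}\right)\right) - -4704 = \left(-1780 + \left(270 + 9 i \sqrt{17}\right)\right) + 4704 = \left(-1510 + 9 i \sqrt{17}\right) + 4704 = 3194 + 9 i \sqrt{17}$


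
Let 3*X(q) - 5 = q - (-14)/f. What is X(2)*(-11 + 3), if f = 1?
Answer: -56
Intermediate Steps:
X(q) = 19/3 + q/3 (X(q) = 5/3 + (q - (-14)/1)/3 = 5/3 + (q - (-14))/3 = 5/3 + (q - 1*(-14))/3 = 5/3 + (q + 14)/3 = 5/3 + (14 + q)/3 = 5/3 + (14/3 + q/3) = 19/3 + q/3)
X(2)*(-11 + 3) = (19/3 + (1/3)*2)*(-11 + 3) = (19/3 + 2/3)*(-8) = 7*(-8) = -56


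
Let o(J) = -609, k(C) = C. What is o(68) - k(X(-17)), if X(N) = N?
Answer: -592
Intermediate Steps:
o(68) - k(X(-17)) = -609 - 1*(-17) = -609 + 17 = -592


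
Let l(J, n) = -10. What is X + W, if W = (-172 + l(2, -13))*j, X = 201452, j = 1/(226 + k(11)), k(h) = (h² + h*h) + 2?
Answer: 47341129/235 ≈ 2.0145e+5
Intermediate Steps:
k(h) = 2 + 2*h² (k(h) = (h² + h²) + 2 = 2*h² + 2 = 2 + 2*h²)
j = 1/470 (j = 1/(226 + (2 + 2*11²)) = 1/(226 + (2 + 2*121)) = 1/(226 + (2 + 242)) = 1/(226 + 244) = 1/470 ≈ 0.0021277)
W = -91/235 (W = (-172 - 10)*(1/470) = -182*1/470 = -91/235 ≈ -0.38723)
X + W = 201452 - 91/235 = 47341129/235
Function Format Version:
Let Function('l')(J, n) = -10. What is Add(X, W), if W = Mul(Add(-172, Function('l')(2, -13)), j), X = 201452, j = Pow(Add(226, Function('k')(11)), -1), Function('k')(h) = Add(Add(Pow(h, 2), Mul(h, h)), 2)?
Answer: Rational(47341129, 235) ≈ 2.0145e+5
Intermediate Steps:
Function('k')(h) = Add(2, Mul(2, Pow(h, 2))) (Function('k')(h) = Add(Add(Pow(h, 2), Pow(h, 2)), 2) = Add(Mul(2, Pow(h, 2)), 2) = Add(2, Mul(2, Pow(h, 2))))
j = Rational(1, 470) (j = Pow(Add(226, Add(2, Mul(2, Pow(11, 2)))), -1) = Pow(Add(226, Add(2, Mul(2, 121))), -1) = Pow(Add(226, Add(2, 242)), -1) = Pow(Add(226, 244), -1) = Pow(470, -1) = Rational(1, 470) ≈ 0.0021277)
W = Rational(-91, 235) (W = Mul(Add(-172, -10), Rational(1, 470)) = Mul(-182, Rational(1, 470)) = Rational(-91, 235) ≈ -0.38723)
Add(X, W) = Add(201452, Rational(-91, 235)) = Rational(47341129, 235)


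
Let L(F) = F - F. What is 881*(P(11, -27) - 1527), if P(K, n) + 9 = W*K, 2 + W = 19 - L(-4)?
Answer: -1188469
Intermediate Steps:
L(F) = 0
W = 17 (W = -2 + (19 - 1*0) = -2 + (19 + 0) = -2 + 19 = 17)
P(K, n) = -9 + 17*K
881*(P(11, -27) - 1527) = 881*((-9 + 17*11) - 1527) = 881*((-9 + 187) - 1527) = 881*(178 - 1527) = 881*(-1349) = -1188469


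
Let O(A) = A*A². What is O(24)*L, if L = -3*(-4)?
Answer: 165888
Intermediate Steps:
O(A) = A³
L = 12
O(24)*L = 24³*12 = 13824*12 = 165888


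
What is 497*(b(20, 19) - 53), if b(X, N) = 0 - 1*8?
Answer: -30317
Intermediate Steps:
b(X, N) = -8 (b(X, N) = 0 - 8 = -8)
497*(b(20, 19) - 53) = 497*(-8 - 53) = 497*(-61) = -30317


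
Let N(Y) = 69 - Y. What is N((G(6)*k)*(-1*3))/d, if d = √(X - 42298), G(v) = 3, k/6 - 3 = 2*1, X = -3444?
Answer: -339*I*√45742/45742 ≈ -1.585*I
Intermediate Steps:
k = 30 (k = 18 + 6*(2*1) = 18 + 6*2 = 18 + 12 = 30)
d = I*√45742 (d = √(-3444 - 42298) = √(-45742) = I*√45742 ≈ 213.87*I)
N((G(6)*k)*(-1*3))/d = (69 - 3*30*(-1*3))/((I*√45742)) = (69 - 90*(-3))*(-I*√45742/45742) = (69 - 1*(-270))*(-I*√45742/45742) = (69 + 270)*(-I*√45742/45742) = 339*(-I*√45742/45742) = -339*I*√45742/45742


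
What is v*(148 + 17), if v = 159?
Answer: 26235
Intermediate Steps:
v*(148 + 17) = 159*(148 + 17) = 159*165 = 26235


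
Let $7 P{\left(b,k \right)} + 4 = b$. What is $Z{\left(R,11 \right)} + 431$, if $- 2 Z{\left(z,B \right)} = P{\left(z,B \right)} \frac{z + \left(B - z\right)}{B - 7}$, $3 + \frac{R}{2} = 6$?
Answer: $\frac{12057}{28} \approx 430.61$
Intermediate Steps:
$P{\left(b,k \right)} = - \frac{4}{7} + \frac{b}{7}$
$R = 6$ ($R = -6 + 2 \cdot 6 = -6 + 12 = 6$)
$Z{\left(z,B \right)} = - \frac{B \left(- \frac{4}{7} + \frac{z}{7}\right)}{2 \left(-7 + B\right)}$ ($Z{\left(z,B \right)} = - \frac{\left(- \frac{4}{7} + \frac{z}{7}\right) \frac{z + \left(B - z\right)}{B - 7}}{2} = - \frac{\left(- \frac{4}{7} + \frac{z}{7}\right) \frac{B}{-7 + B}}{2} = - \frac{B \frac{1}{-7 + B} \left(- \frac{4}{7} + \frac{z}{7}\right)}{2} = - \frac{B \left(- \frac{4}{7} + \frac{z}{7}\right)}{2 \left(-7 + B\right)}$)
$Z{\left(R,11 \right)} + 431 = \frac{1}{14} \cdot 11 \frac{1}{-7 + 11} \left(4 - 6\right) + 431 = \frac{1}{14} \cdot 11 \cdot \frac{1}{4} \left(4 - 6\right) + 431 = \frac{1}{14} \cdot 11 \cdot \frac{1}{4} \left(-2\right) + 431 = - \frac{11}{28} + 431 = \frac{12057}{28}$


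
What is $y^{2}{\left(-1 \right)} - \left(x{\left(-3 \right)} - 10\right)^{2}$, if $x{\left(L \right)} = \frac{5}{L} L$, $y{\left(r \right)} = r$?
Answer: $-24$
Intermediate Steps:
$x{\left(L \right)} = 5$
$y^{2}{\left(-1 \right)} - \left(x{\left(-3 \right)} - 10\right)^{2} = \left(-1\right)^{2} - \left(5 - 10\right)^{2} = 1 - \left(-5\right)^{2} = 1 - 25 = -24$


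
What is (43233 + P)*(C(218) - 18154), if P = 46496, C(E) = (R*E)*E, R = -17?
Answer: -74121717198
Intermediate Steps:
C(E) = -17*E**2 (C(E) = (-17*E)*E = -17*E**2)
(43233 + P)*(C(218) - 18154) = (43233 + 46496)*(-17*218**2 - 18154) = 89729*(-17*47524 - 18154) = 89729*(-807908 - 18154) = 89729*(-826062) = -74121717198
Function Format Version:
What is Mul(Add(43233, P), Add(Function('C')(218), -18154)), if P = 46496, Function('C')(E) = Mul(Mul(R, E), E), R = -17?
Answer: -74121717198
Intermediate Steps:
Function('C')(E) = Mul(-17, Pow(E, 2)) (Function('C')(E) = Mul(Mul(-17, E), E) = Mul(-17, Pow(E, 2)))
Mul(Add(43233, P), Add(Function('C')(218), -18154)) = Mul(Add(43233, 46496), Add(Mul(-17, Pow(218, 2)), -18154)) = Mul(89729, Add(Mul(-17, 47524), -18154)) = Mul(89729, Add(-807908, -18154)) = Mul(89729, -826062) = -74121717198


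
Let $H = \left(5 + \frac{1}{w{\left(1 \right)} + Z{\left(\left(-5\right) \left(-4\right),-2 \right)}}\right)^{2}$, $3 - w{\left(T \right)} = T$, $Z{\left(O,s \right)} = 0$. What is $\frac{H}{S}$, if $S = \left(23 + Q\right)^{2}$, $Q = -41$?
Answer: $\frac{121}{1296} \approx 0.093364$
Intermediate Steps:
$w{\left(T \right)} = 3 - T$
$H = \frac{121}{4}$ ($H = \left(5 + \frac{1}{\left(3 - 1\right) + 0}\right)^{2} = \left(5 + \frac{1}{2 + 0}\right)^{2} = \left(5 + \frac{1}{2}\right)^{2} = \left(\frac{11}{2}\right)^{2} = \frac{121}{4} \approx 30.25$)
$S = 324$ ($S = \left(23 - 41\right)^{2} = \left(-18\right)^{2} = 324$)
$\frac{H}{S} = \frac{121}{4 \cdot 324} = \frac{121}{4} \cdot \frac{1}{324} = \frac{121}{1296}$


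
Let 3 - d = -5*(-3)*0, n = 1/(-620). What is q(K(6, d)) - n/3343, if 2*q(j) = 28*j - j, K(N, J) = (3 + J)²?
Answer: 1007312761/2072660 ≈ 486.00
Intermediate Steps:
n = -1/620 ≈ -0.0016129
d = 3 (d = 3 - (-5*(-3))*0 = 3 - 15*0 = 3 - 1*0 = 3 + 0 = 3)
q(j) = 27*j/2 (q(j) = (28*j - j)/2 = (27*j)/2 = 27*j/2)
q(K(6, d)) - n/3343 = 27*(3 + 3)²/2 - (-1)/(620*3343) = (27/2)*6² - (-1)/(620*3343) = (27/2)*36 - 1*(-1/2072660) = 486 + 1/2072660 = 1007312761/2072660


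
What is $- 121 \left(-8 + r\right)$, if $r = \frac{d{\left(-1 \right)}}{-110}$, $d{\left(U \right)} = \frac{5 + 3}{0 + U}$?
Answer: $\frac{4796}{5} \approx 959.2$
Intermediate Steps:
$d{\left(U \right)} = \frac{8}{U}$
$r = \frac{4}{55}$ ($r = \frac{8 \frac{1}{-1}}{-110} = 8 \left(-1\right) \left(- \frac{1}{110}\right) = \left(-8\right) \left(- \frac{1}{110}\right) = \frac{4}{55} \approx 0.072727$)
$- 121 \left(-8 + r\right) = - 121 \left(-8 + \frac{4}{55}\right) = \left(-121\right) \left(- \frac{436}{55}\right) = \frac{4796}{5}$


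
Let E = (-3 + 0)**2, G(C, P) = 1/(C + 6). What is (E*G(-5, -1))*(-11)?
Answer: -99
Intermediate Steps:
G(C, P) = 1/(6 + C)
E = 9 (E = (-3)**2 = 9)
(E*G(-5, -1))*(-11) = (9/(6 - 5))*(-11) = (9/1)*(-11) = (9*1)*(-11) = 9*(-11) = -99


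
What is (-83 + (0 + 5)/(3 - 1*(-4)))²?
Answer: 331776/49 ≈ 6770.9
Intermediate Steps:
(-83 + (0 + 5)/(3 - 1*(-4)))² = (-83 + 5/(3 + 4))² = (-83 + 5/7)² = (-576/7)² = 331776/49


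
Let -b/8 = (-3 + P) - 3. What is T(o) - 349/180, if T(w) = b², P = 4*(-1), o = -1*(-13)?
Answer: 1151651/180 ≈ 6398.1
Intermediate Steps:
o = 13
P = -4
b = 80 (b = -8*((-3 - 4) - 3) = -8*(-7 - 3) = -8*(-10) = 80)
T(w) = 6400 (T(w) = 80² = 6400)
T(o) - 349/180 = 6400 - 349/180 = 1151651/180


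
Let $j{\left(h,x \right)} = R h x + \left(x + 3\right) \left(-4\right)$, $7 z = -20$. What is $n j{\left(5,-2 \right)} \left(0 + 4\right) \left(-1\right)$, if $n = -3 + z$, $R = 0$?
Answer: $- \frac{656}{7} \approx -93.714$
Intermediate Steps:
$z = - \frac{20}{7}$ ($z = \frac{1}{7} \left(-20\right) = - \frac{20}{7} \approx -2.8571$)
$j{\left(h,x \right)} = -12 - 4 x$ ($j{\left(h,x \right)} = 0 h x + \left(x + 3\right) \left(-4\right) = 0 x + \left(3 + x\right) \left(-4\right) = 0 - \left(12 + 4 x\right) = -12 - 4 x$)
$n = - \frac{41}{7}$ ($n = -3 - \frac{20}{7} = - \frac{41}{7} \approx -5.8571$)
$n j{\left(5,-2 \right)} \left(0 + 4\right) \left(-1\right) = - \frac{41 \left(-12 - -8\right)}{7} \left(0 + 4\right) \left(-1\right) = - \frac{41 \left(-12 + 8\right)}{7} \cdot 4 \left(-1\right) = \left(- \frac{41}{7}\right) \left(-4\right) \left(-4\right) = \frac{164}{7} \left(-4\right) = - \frac{656}{7}$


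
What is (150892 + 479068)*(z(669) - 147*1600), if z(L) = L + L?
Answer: -147323705520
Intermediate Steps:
z(L) = 2*L
(150892 + 479068)*(z(669) - 147*1600) = (150892 + 479068)*(2*669 - 147*1600) = 629960*(1338 - 235200) = 629960*(-233862) = -147323705520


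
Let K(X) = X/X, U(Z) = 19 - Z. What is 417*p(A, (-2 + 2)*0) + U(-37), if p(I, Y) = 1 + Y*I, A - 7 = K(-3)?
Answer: 473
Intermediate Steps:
K(X) = 1
A = 8 (A = 7 + 1 = 8)
p(I, Y) = 1 + I*Y
417*p(A, (-2 + 2)*0) + U(-37) = 417*(1 + 8*((-2 + 2)*0)) + (19 - 1*(-37)) = 417*(1 + 8*(0*0)) + (19 + 37) = 417*(1 + 8*0) + 56 = 417*(1 + 0) + 56 = 417*1 + 56 = 417 + 56 = 473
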